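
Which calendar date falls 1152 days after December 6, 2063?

Adding 1152 days from December 6, 2063.
December has 31 days, so 31 − 6 = 25 days remain after December 6, 2063; 1152 − 25 = 1127 left.
January 2064 has 31 days: 1127 − 31 = 1096 left.
February 2064 has 29 days (2064 is a leap year): 1096 − 29 = 1067 left.
March 2064 has 31 days: 1067 − 31 = 1036 left.
April 2064 has 30 days: 1036 − 30 = 1006 left.
May 2064 has 31 days: 1006 − 31 = 975 left.
June 2064 has 30 days: 975 − 30 = 945 left.
July 2064 has 31 days: 945 − 31 = 914 left.
August 2064 has 31 days: 914 − 31 = 883 left.
September 2064 has 30 days: 883 − 30 = 853 left.
October 2064 has 31 days: 853 − 31 = 822 left.
November 2064 has 30 days: 822 − 30 = 792 left.
December 2064 has 31 days: 792 − 31 = 761 left.
January 2065 has 31 days: 761 − 31 = 730 left.
February 2065 has 28 days (2065 is not a leap year): 730 − 28 = 702 left.
March 2065 has 31 days: 702 − 31 = 671 left.
April 2065 has 30 days: 671 − 30 = 641 left.
May 2065 has 31 days: 641 − 31 = 610 left.
June 2065 has 30 days: 610 − 30 = 580 left.
July 2065 has 31 days: 580 − 31 = 549 left.
August 2065 has 31 days: 549 − 31 = 518 left.
September 2065 has 30 days: 518 − 30 = 488 left.
October 2065 has 31 days: 488 − 31 = 457 left.
November 2065 has 30 days: 457 − 30 = 427 left.
December 2065 has 31 days: 427 − 31 = 396 left.
January 2066 has 31 days: 396 − 31 = 365 left.
February 2066 has 28 days (2066 is not a leap year): 365 − 28 = 337 left.
March 2066 has 31 days: 337 − 31 = 306 left.
April 2066 has 30 days: 306 − 30 = 276 left.
May 2066 has 31 days: 276 − 31 = 245 left.
June 2066 has 30 days: 245 − 30 = 215 left.
July 2066 has 31 days: 215 − 31 = 184 left.
August 2066 has 31 days: 184 − 31 = 153 left.
September 2066 has 30 days: 153 − 30 = 123 left.
October 2066 has 31 days: 123 − 31 = 92 left.
November 2066 has 30 days: 92 − 30 = 62 left.
December 2066 has 31 days: 62 − 31 = 31 left.
31 days into January 2067 → January 31, 2067.

January 31, 2067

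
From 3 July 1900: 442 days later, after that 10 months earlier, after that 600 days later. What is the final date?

Counting forward 442 days from July 3, 1900:
July has 31 days, so 31 − 3 = 28 days remain after July 3, 1900; 442 − 28 = 414 left.
August 1900 has 31 days: 414 − 31 = 383 left.
September 1900 has 30 days: 383 − 30 = 353 left.
October 1900 has 31 days: 353 − 31 = 322 left.
November 1900 has 30 days: 322 − 30 = 292 left.
December 1900 has 31 days: 292 − 31 = 261 left.
January 1901 has 31 days: 261 − 31 = 230 left.
February 1901 has 28 days (1901 is not a leap year): 230 − 28 = 202 left.
March 1901 has 31 days: 202 − 31 = 171 left.
April 1901 has 30 days: 171 − 30 = 141 left.
May 1901 has 31 days: 141 − 31 = 110 left.
June 1901 has 30 days: 110 − 30 = 80 left.
July 1901 has 31 days: 80 − 31 = 49 left.
August 1901 has 31 days: 49 − 31 = 18 left.
18 days into September 1901 → September 18, 1901.
Subtracting 10 months from September 18, 1901:
month 9 − 10 = -1, which is month 11 of year 1900 → November 1900.
Day 18 is valid in November, giving November 18, 1900.
Counting forward 600 days from November 18, 1900:
November has 30 days, so 30 − 18 = 12 days remain after November 18, 1900; 600 − 12 = 588 left.
December 1900 has 31 days: 588 − 31 = 557 left.
January 1901 has 31 days: 557 − 31 = 526 left.
February 1901 has 28 days (1901 is not a leap year): 526 − 28 = 498 left.
March 1901 has 31 days: 498 − 31 = 467 left.
April 1901 has 30 days: 467 − 30 = 437 left.
May 1901 has 31 days: 437 − 31 = 406 left.
June 1901 has 30 days: 406 − 30 = 376 left.
July 1901 has 31 days: 376 − 31 = 345 left.
August 1901 has 31 days: 345 − 31 = 314 left.
September 1901 has 30 days: 314 − 30 = 284 left.
October 1901 has 31 days: 284 − 31 = 253 left.
November 1901 has 30 days: 253 − 30 = 223 left.
December 1901 has 31 days: 223 − 31 = 192 left.
January 1902 has 31 days: 192 − 31 = 161 left.
February 1902 has 28 days (1902 is not a leap year): 161 − 28 = 133 left.
March 1902 has 31 days: 133 − 31 = 102 left.
April 1902 has 30 days: 102 − 30 = 72 left.
May 1902 has 31 days: 72 − 31 = 41 left.
June 1902 has 30 days: 41 − 30 = 11 left.
11 days into July 1902 → July 11, 1902.

July 11, 1902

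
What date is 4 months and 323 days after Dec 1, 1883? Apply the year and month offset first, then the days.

Adding 4 months and 323 days from December 1, 1883: first the month/year part, then the days.
month 12 + 4 = 16, which is month 4 of year 1884 → April 1884.
Day 1 is valid in April, giving April 1, 1884.
Now add 323 days from April 1, 1884.
April has 30 days, so 30 − 1 = 29 days remain after April 1, 1884; 323 − 29 = 294 left.
May 1884 has 31 days: 294 − 31 = 263 left.
June 1884 has 30 days: 263 − 30 = 233 left.
July 1884 has 31 days: 233 − 31 = 202 left.
August 1884 has 31 days: 202 − 31 = 171 left.
September 1884 has 30 days: 171 − 30 = 141 left.
October 1884 has 31 days: 141 − 31 = 110 left.
November 1884 has 30 days: 110 − 30 = 80 left.
December 1884 has 31 days: 80 − 31 = 49 left.
January 1885 has 31 days: 49 − 31 = 18 left.
18 days into February 1885 → February 18, 1885.

February 18, 1885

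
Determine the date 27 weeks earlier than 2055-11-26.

Going back 27 weeks = 189 days from November 26, 2055.
Going back 26 days from November 26, 2055 reaches the end of the previous month; 189 − 26 = 163 left.
October 2055 has 31 days: 163 − 31 = 132 left.
September 2055 has 30 days: 132 − 30 = 102 left.
August 2055 has 31 days: 102 − 31 = 71 left.
July 2055 has 31 days: 71 − 31 = 40 left.
June 2055 has 30 days: 40 − 30 = 10 left.
May 2055 has 31 days; 31 − 10 = 21 → May 21, 2055.

May 21, 2055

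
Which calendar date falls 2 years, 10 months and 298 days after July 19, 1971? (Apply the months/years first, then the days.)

Adding 2 years, 10 months and 298 days from July 19, 1971: first the month/year part, then the days.
+2 years → 1973; month 7 + 10 = 17, which is month 5 of year 1974 → May 1974.
Day 19 is valid in May, giving May 19, 1974.
Now add 298 days from May 19, 1974.
May has 31 days, so 31 − 19 = 12 days remain after May 19, 1974; 298 − 12 = 286 left.
June 1974 has 30 days: 286 − 30 = 256 left.
July 1974 has 31 days: 256 − 31 = 225 left.
August 1974 has 31 days: 225 − 31 = 194 left.
September 1974 has 30 days: 194 − 30 = 164 left.
October 1974 has 31 days: 164 − 31 = 133 left.
November 1974 has 30 days: 133 − 30 = 103 left.
December 1974 has 31 days: 103 − 31 = 72 left.
January 1975 has 31 days: 72 − 31 = 41 left.
February 1975 has 28 days (1975 is not a leap year): 41 − 28 = 13 left.
13 days into March 1975 → March 13, 1975.

March 13, 1975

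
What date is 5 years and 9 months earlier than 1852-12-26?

March 26, 1847

Going back 5 years and 9 months from December 26, 1852.
-5 years → 1847; month 12 − 9 = 3 → March 1847.
Day 26 is valid in March, giving March 26, 1847.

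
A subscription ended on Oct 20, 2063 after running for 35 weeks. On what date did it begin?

February 17, 2063

Counting back 35 weeks = 245 days from October 20, 2063.
Going back 20 days from October 20, 2063 reaches the end of the previous month; 245 − 20 = 225 left.
September 2063 has 30 days: 225 − 30 = 195 left.
August 2063 has 31 days: 195 − 31 = 164 left.
July 2063 has 31 days: 164 − 31 = 133 left.
June 2063 has 30 days: 133 − 30 = 103 left.
May 2063 has 31 days: 103 − 31 = 72 left.
April 2063 has 30 days: 72 − 30 = 42 left.
March 2063 has 31 days: 42 − 31 = 11 left.
February 2063 has 28 days; 28 − 11 = 17 → February 17, 2063.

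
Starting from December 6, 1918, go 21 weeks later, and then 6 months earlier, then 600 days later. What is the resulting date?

Adding 21 weeks (= 147 days) from December 6, 1918:
December has 31 days, so 31 − 6 = 25 days remain after December 6, 1918; 147 − 25 = 122 left.
January 1919 has 31 days: 122 − 31 = 91 left.
February 1919 has 28 days (1919 is not a leap year): 91 − 28 = 63 left.
March 1919 has 31 days: 63 − 31 = 32 left.
April 1919 has 30 days: 32 − 30 = 2 left.
2 days into May 1919 → May 2, 1919.
Counting back 6 months from May 2, 1919:
month 5 − 6 = -1, which is month 11 of year 1918 → November 1918.
Day 2 is valid in November, giving November 2, 1918.
Adding 600 days from November 2, 1918:
November has 30 days, so 30 − 2 = 28 days remain after November 2, 1918; 600 − 28 = 572 left.
December 1918 has 31 days: 572 − 31 = 541 left.
January 1919 has 31 days: 541 − 31 = 510 left.
February 1919 has 28 days (1919 is not a leap year): 510 − 28 = 482 left.
March 1919 has 31 days: 482 − 31 = 451 left.
April 1919 has 30 days: 451 − 30 = 421 left.
May 1919 has 31 days: 421 − 31 = 390 left.
June 1919 has 30 days: 390 − 30 = 360 left.
July 1919 has 31 days: 360 − 31 = 329 left.
August 1919 has 31 days: 329 − 31 = 298 left.
September 1919 has 30 days: 298 − 30 = 268 left.
October 1919 has 31 days: 268 − 31 = 237 left.
November 1919 has 30 days: 237 − 30 = 207 left.
December 1919 has 31 days: 207 − 31 = 176 left.
January 1920 has 31 days: 176 − 31 = 145 left.
February 1920 has 29 days (1920 is a leap year): 145 − 29 = 116 left.
March 1920 has 31 days: 116 − 31 = 85 left.
April 1920 has 30 days: 85 − 30 = 55 left.
May 1920 has 31 days: 55 − 31 = 24 left.
24 days into June 1920 → June 24, 1920.

June 24, 1920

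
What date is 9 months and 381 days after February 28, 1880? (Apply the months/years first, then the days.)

Advancing 9 months and 381 days from February 28, 1880: first the month/year part, then the days.
month 2 + 9 = 11 → November 1880.
Day 28 is valid in November, giving November 28, 1880.
Now add 381 days from November 28, 1880.
November has 30 days, so 30 − 28 = 2 days remain after November 28, 1880; 381 − 2 = 379 left.
December 1880 has 31 days: 379 − 31 = 348 left.
January 1881 has 31 days: 348 − 31 = 317 left.
February 1881 has 28 days (1881 is not a leap year): 317 − 28 = 289 left.
March 1881 has 31 days: 289 − 31 = 258 left.
April 1881 has 30 days: 258 − 30 = 228 left.
May 1881 has 31 days: 228 − 31 = 197 left.
June 1881 has 30 days: 197 − 30 = 167 left.
July 1881 has 31 days: 167 − 31 = 136 left.
August 1881 has 31 days: 136 − 31 = 105 left.
September 1881 has 30 days: 105 − 30 = 75 left.
October 1881 has 31 days: 75 − 31 = 44 left.
November 1881 has 30 days: 44 − 30 = 14 left.
14 days into December 1881 → December 14, 1881.

December 14, 1881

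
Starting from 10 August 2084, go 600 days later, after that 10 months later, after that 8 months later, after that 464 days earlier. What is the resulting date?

June 25, 2086

Adding 600 days from August 10, 2084:
August has 31 days, so 31 − 10 = 21 days remain after August 10, 2084; 600 − 21 = 579 left.
September 2084 has 30 days: 579 − 30 = 549 left.
October 2084 has 31 days: 549 − 31 = 518 left.
November 2084 has 30 days: 518 − 30 = 488 left.
December 2084 has 31 days: 488 − 31 = 457 left.
January 2085 has 31 days: 457 − 31 = 426 left.
February 2085 has 28 days (2085 is not a leap year): 426 − 28 = 398 left.
March 2085 has 31 days: 398 − 31 = 367 left.
April 2085 has 30 days: 367 − 30 = 337 left.
May 2085 has 31 days: 337 − 31 = 306 left.
June 2085 has 30 days: 306 − 30 = 276 left.
July 2085 has 31 days: 276 − 31 = 245 left.
August 2085 has 31 days: 245 − 31 = 214 left.
September 2085 has 30 days: 214 − 30 = 184 left.
October 2085 has 31 days: 184 − 31 = 153 left.
November 2085 has 30 days: 153 − 30 = 123 left.
December 2085 has 31 days: 123 − 31 = 92 left.
January 2086 has 31 days: 92 − 31 = 61 left.
February 2086 has 28 days (2086 is not a leap year): 61 − 28 = 33 left.
March 2086 has 31 days: 33 − 31 = 2 left.
2 days into April 2086 → April 2, 2086.
Counting forward 10 months from April 2, 2086:
month 4 + 10 = 14, which is month 2 of year 2087 → February 2087.
Day 2 is valid in February, giving February 2, 2087.
Adding 8 months from February 2, 2087:
month 2 + 8 = 10 → October 2087.
Day 2 is valid in October, giving October 2, 2087.
Counting back 464 days from October 2, 2087:
Going back 2 days from October 2, 2087 reaches the end of the previous month; 464 − 2 = 462 left.
September 2087 has 30 days: 462 − 30 = 432 left.
August 2087 has 31 days: 432 − 31 = 401 left.
July 2087 has 31 days: 401 − 31 = 370 left.
June 2087 has 30 days: 370 − 30 = 340 left.
May 2087 has 31 days: 340 − 31 = 309 left.
April 2087 has 30 days: 309 − 30 = 279 left.
March 2087 has 31 days: 279 − 31 = 248 left.
February 2087 has 28 days (2087 is not a leap year): 248 − 28 = 220 left.
January 2087 has 31 days: 220 − 31 = 189 left.
December 2086 has 31 days: 189 − 31 = 158 left.
November 2086 has 30 days: 158 − 30 = 128 left.
October 2086 has 31 days: 128 − 31 = 97 left.
September 2086 has 30 days: 97 − 30 = 67 left.
August 2086 has 31 days: 67 − 31 = 36 left.
July 2086 has 31 days: 36 − 31 = 5 left.
June 2086 has 30 days; 30 − 5 = 25 → June 25, 2086.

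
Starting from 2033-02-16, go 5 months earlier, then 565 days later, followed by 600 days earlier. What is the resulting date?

Going back 5 months from February 16, 2033:
month 2 − 5 = -3, which is month 9 of year 2032 → September 2032.
Day 16 is valid in September, giving September 16, 2032.
Counting forward 565 days from September 16, 2032:
September has 30 days, so 30 − 16 = 14 days remain after September 16, 2032; 565 − 14 = 551 left.
October 2032 has 31 days: 551 − 31 = 520 left.
November 2032 has 30 days: 520 − 30 = 490 left.
December 2032 has 31 days: 490 − 31 = 459 left.
January 2033 has 31 days: 459 − 31 = 428 left.
February 2033 has 28 days (2033 is not a leap year): 428 − 28 = 400 left.
March 2033 has 31 days: 400 − 31 = 369 left.
April 2033 has 30 days: 369 − 30 = 339 left.
May 2033 has 31 days: 339 − 31 = 308 left.
June 2033 has 30 days: 308 − 30 = 278 left.
July 2033 has 31 days: 278 − 31 = 247 left.
August 2033 has 31 days: 247 − 31 = 216 left.
September 2033 has 30 days: 216 − 30 = 186 left.
October 2033 has 31 days: 186 − 31 = 155 left.
November 2033 has 30 days: 155 − 30 = 125 left.
December 2033 has 31 days: 125 − 31 = 94 left.
January 2034 has 31 days: 94 − 31 = 63 left.
February 2034 has 28 days (2034 is not a leap year): 63 − 28 = 35 left.
March 2034 has 31 days: 35 − 31 = 4 left.
4 days into April 2034 → April 4, 2034.
Going back 600 days from April 4, 2034:
Going back 4 days from April 4, 2034 reaches the end of the previous month; 600 − 4 = 596 left.
March 2034 has 31 days: 596 − 31 = 565 left.
February 2034 has 28 days (2034 is not a leap year): 565 − 28 = 537 left.
January 2034 has 31 days: 537 − 31 = 506 left.
December 2033 has 31 days: 506 − 31 = 475 left.
November 2033 has 30 days: 475 − 30 = 445 left.
October 2033 has 31 days: 445 − 31 = 414 left.
September 2033 has 30 days: 414 − 30 = 384 left.
August 2033 has 31 days: 384 − 31 = 353 left.
July 2033 has 31 days: 353 − 31 = 322 left.
June 2033 has 30 days: 322 − 30 = 292 left.
May 2033 has 31 days: 292 − 31 = 261 left.
April 2033 has 30 days: 261 − 30 = 231 left.
March 2033 has 31 days: 231 − 31 = 200 left.
February 2033 has 28 days (2033 is not a leap year): 200 − 28 = 172 left.
January 2033 has 31 days: 172 − 31 = 141 left.
December 2032 has 31 days: 141 − 31 = 110 left.
November 2032 has 30 days: 110 − 30 = 80 left.
October 2032 has 31 days: 80 − 31 = 49 left.
September 2032 has 30 days: 49 − 30 = 19 left.
August 2032 has 31 days; 31 − 19 = 12 → August 12, 2032.

August 12, 2032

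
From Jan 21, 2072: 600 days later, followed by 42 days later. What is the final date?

October 24, 2073

Advancing 600 days from January 21, 2072:
January has 31 days, so 31 − 21 = 10 days remain after January 21, 2072; 600 − 10 = 590 left.
February 2072 has 29 days (2072 is a leap year): 590 − 29 = 561 left.
March 2072 has 31 days: 561 − 31 = 530 left.
April 2072 has 30 days: 530 − 30 = 500 left.
May 2072 has 31 days: 500 − 31 = 469 left.
June 2072 has 30 days: 469 − 30 = 439 left.
July 2072 has 31 days: 439 − 31 = 408 left.
August 2072 has 31 days: 408 − 31 = 377 left.
September 2072 has 30 days: 377 − 30 = 347 left.
October 2072 has 31 days: 347 − 31 = 316 left.
November 2072 has 30 days: 316 − 30 = 286 left.
December 2072 has 31 days: 286 − 31 = 255 left.
January 2073 has 31 days: 255 − 31 = 224 left.
February 2073 has 28 days (2073 is not a leap year): 224 − 28 = 196 left.
March 2073 has 31 days: 196 − 31 = 165 left.
April 2073 has 30 days: 165 − 30 = 135 left.
May 2073 has 31 days: 135 − 31 = 104 left.
June 2073 has 30 days: 104 − 30 = 74 left.
July 2073 has 31 days: 74 − 31 = 43 left.
August 2073 has 31 days: 43 − 31 = 12 left.
12 days into September 2073 → September 12, 2073.
Counting forward 42 days from September 12, 2073:
September has 30 days, so 30 − 12 = 18 days remain after September 12, 2073; 42 − 18 = 24 left.
24 days into October 2073 → October 24, 2073.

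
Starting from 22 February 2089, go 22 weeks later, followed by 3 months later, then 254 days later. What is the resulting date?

Counting forward 22 weeks (= 154 days) from February 22, 2089:
February has 28 days, so 28 − 22 = 6 days remain after February 22, 2089; 154 − 6 = 148 left.
March 2089 has 31 days: 148 − 31 = 117 left.
April 2089 has 30 days: 117 − 30 = 87 left.
May 2089 has 31 days: 87 − 31 = 56 left.
June 2089 has 30 days: 56 − 30 = 26 left.
26 days into July 2089 → July 26, 2089.
Counting forward 3 months from July 26, 2089:
month 7 + 3 = 10 → October 2089.
Day 26 is valid in October, giving October 26, 2089.
Adding 254 days from October 26, 2089:
October has 31 days, so 31 − 26 = 5 days remain after October 26, 2089; 254 − 5 = 249 left.
November 2089 has 30 days: 249 − 30 = 219 left.
December 2089 has 31 days: 219 − 31 = 188 left.
January 2090 has 31 days: 188 − 31 = 157 left.
February 2090 has 28 days (2090 is not a leap year): 157 − 28 = 129 left.
March 2090 has 31 days: 129 − 31 = 98 left.
April 2090 has 30 days: 98 − 30 = 68 left.
May 2090 has 31 days: 68 − 31 = 37 left.
June 2090 has 30 days: 37 − 30 = 7 left.
7 days into July 2090 → July 7, 2090.

July 7, 2090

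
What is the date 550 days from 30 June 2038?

January 1, 2040

Counting forward 550 days from June 30, 2038.
June has 30 days, so 30 − 30 = 0 days remain after June 30, 2038; 550 − 0 = 550 left.
July 2038 has 31 days: 550 − 31 = 519 left.
August 2038 has 31 days: 519 − 31 = 488 left.
September 2038 has 30 days: 488 − 30 = 458 left.
October 2038 has 31 days: 458 − 31 = 427 left.
November 2038 has 30 days: 427 − 30 = 397 left.
December 2038 has 31 days: 397 − 31 = 366 left.
January 2039 has 31 days: 366 − 31 = 335 left.
February 2039 has 28 days (2039 is not a leap year): 335 − 28 = 307 left.
March 2039 has 31 days: 307 − 31 = 276 left.
April 2039 has 30 days: 276 − 30 = 246 left.
May 2039 has 31 days: 246 − 31 = 215 left.
June 2039 has 30 days: 215 − 30 = 185 left.
July 2039 has 31 days: 185 − 31 = 154 left.
August 2039 has 31 days: 154 − 31 = 123 left.
September 2039 has 30 days: 123 − 30 = 93 left.
October 2039 has 31 days: 93 − 31 = 62 left.
November 2039 has 30 days: 62 − 30 = 32 left.
December 2039 has 31 days: 32 − 31 = 1 left.
1 day into January 2040 → January 1, 2040.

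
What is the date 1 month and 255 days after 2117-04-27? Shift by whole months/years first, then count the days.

February 6, 2118

Adding 1 month and 255 days from April 27, 2117: first the month/year part, then the days.
month 4 + 1 = 5 → May 2117.
Day 27 is valid in May, giving May 27, 2117.
Now add 255 days from May 27, 2117.
May has 31 days, so 31 − 27 = 4 days remain after May 27, 2117; 255 − 4 = 251 left.
June 2117 has 30 days: 251 − 30 = 221 left.
July 2117 has 31 days: 221 − 31 = 190 left.
August 2117 has 31 days: 190 − 31 = 159 left.
September 2117 has 30 days: 159 − 30 = 129 left.
October 2117 has 31 days: 129 − 31 = 98 left.
November 2117 has 30 days: 98 − 30 = 68 left.
December 2117 has 31 days: 68 − 31 = 37 left.
January 2118 has 31 days: 37 − 31 = 6 left.
6 days into February 2118 → February 6, 2118.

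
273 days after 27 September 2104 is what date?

June 27, 2105

Adding 273 days from September 27, 2104.
September has 30 days, so 30 − 27 = 3 days remain after September 27, 2104; 273 − 3 = 270 left.
October 2104 has 31 days: 270 − 31 = 239 left.
November 2104 has 30 days: 239 − 30 = 209 left.
December 2104 has 31 days: 209 − 31 = 178 left.
January 2105 has 31 days: 178 − 31 = 147 left.
February 2105 has 28 days (2105 is not a leap year): 147 − 28 = 119 left.
March 2105 has 31 days: 119 − 31 = 88 left.
April 2105 has 30 days: 88 − 30 = 58 left.
May 2105 has 31 days: 58 − 31 = 27 left.
27 days into June 2105 → June 27, 2105.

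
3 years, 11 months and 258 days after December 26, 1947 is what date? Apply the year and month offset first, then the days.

August 10, 1952

Advancing 3 years, 11 months and 258 days from December 26, 1947: first the month/year part, then the days.
+3 years → 1950; month 12 + 11 = 23, which is month 11 of year 1951 → November 1951.
Day 26 is valid in November, giving November 26, 1951.
Now add 258 days from November 26, 1951.
November has 30 days, so 30 − 26 = 4 days remain after November 26, 1951; 258 − 4 = 254 left.
December 1951 has 31 days: 254 − 31 = 223 left.
January 1952 has 31 days: 223 − 31 = 192 left.
February 1952 has 29 days (1952 is a leap year): 192 − 29 = 163 left.
March 1952 has 31 days: 163 − 31 = 132 left.
April 1952 has 30 days: 132 − 30 = 102 left.
May 1952 has 31 days: 102 − 31 = 71 left.
June 1952 has 30 days: 71 − 30 = 41 left.
July 1952 has 31 days: 41 − 31 = 10 left.
10 days into August 1952 → August 10, 1952.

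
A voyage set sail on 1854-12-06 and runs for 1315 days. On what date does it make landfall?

Counting forward 1315 days from December 6, 1854.
December has 31 days, so 31 − 6 = 25 days remain after December 6, 1854; 1315 − 25 = 1290 left.
January 1855 has 31 days: 1290 − 31 = 1259 left.
February 1855 has 28 days (1855 is not a leap year): 1259 − 28 = 1231 left.
March 1855 has 31 days: 1231 − 31 = 1200 left.
April 1855 has 30 days: 1200 − 30 = 1170 left.
May 1855 has 31 days: 1170 − 31 = 1139 left.
June 1855 has 30 days: 1139 − 30 = 1109 left.
July 1855 has 31 days: 1109 − 31 = 1078 left.
August 1855 has 31 days: 1078 − 31 = 1047 left.
September 1855 has 30 days: 1047 − 30 = 1017 left.
October 1855 has 31 days: 1017 − 31 = 986 left.
November 1855 has 30 days: 986 − 30 = 956 left.
December 1855 has 31 days: 956 − 31 = 925 left.
January 1856 has 31 days: 925 − 31 = 894 left.
February 1856 has 29 days (1856 is a leap year): 894 − 29 = 865 left.
March 1856 has 31 days: 865 − 31 = 834 left.
April 1856 has 30 days: 834 − 30 = 804 left.
May 1856 has 31 days: 804 − 31 = 773 left.
June 1856 has 30 days: 773 − 30 = 743 left.
July 1856 has 31 days: 743 − 31 = 712 left.
August 1856 has 31 days: 712 − 31 = 681 left.
September 1856 has 30 days: 681 − 30 = 651 left.
October 1856 has 31 days: 651 − 31 = 620 left.
November 1856 has 30 days: 620 − 30 = 590 left.
December 1856 has 31 days: 590 − 31 = 559 left.
January 1857 has 31 days: 559 − 31 = 528 left.
February 1857 has 28 days (1857 is not a leap year): 528 − 28 = 500 left.
March 1857 has 31 days: 500 − 31 = 469 left.
April 1857 has 30 days: 469 − 30 = 439 left.
May 1857 has 31 days: 439 − 31 = 408 left.
June 1857 has 30 days: 408 − 30 = 378 left.
July 1857 has 31 days: 378 − 31 = 347 left.
August 1857 has 31 days: 347 − 31 = 316 left.
September 1857 has 30 days: 316 − 30 = 286 left.
October 1857 has 31 days: 286 − 31 = 255 left.
November 1857 has 30 days: 255 − 30 = 225 left.
December 1857 has 31 days: 225 − 31 = 194 left.
January 1858 has 31 days: 194 − 31 = 163 left.
February 1858 has 28 days (1858 is not a leap year): 163 − 28 = 135 left.
March 1858 has 31 days: 135 − 31 = 104 left.
April 1858 has 30 days: 104 − 30 = 74 left.
May 1858 has 31 days: 74 − 31 = 43 left.
June 1858 has 30 days: 43 − 30 = 13 left.
13 days into July 1858 → July 13, 1858.

July 13, 1858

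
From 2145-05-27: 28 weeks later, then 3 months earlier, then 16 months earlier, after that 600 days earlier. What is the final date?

Advancing 28 weeks (= 196 days) from May 27, 2145:
May has 31 days, so 31 − 27 = 4 days remain after May 27, 2145; 196 − 4 = 192 left.
June 2145 has 30 days: 192 − 30 = 162 left.
July 2145 has 31 days: 162 − 31 = 131 left.
August 2145 has 31 days: 131 − 31 = 100 left.
September 2145 has 30 days: 100 − 30 = 70 left.
October 2145 has 31 days: 70 − 31 = 39 left.
November 2145 has 30 days: 39 − 30 = 9 left.
9 days into December 2145 → December 9, 2145.
Subtracting 3 months from December 9, 2145:
month 12 − 3 = 9 → September 2145.
Day 9 is valid in September, giving September 9, 2145.
Subtracting 16 months from September 9, 2145:
month 9 − 16 = -7, which is month 5 of year 2144 → May 2144.
Day 9 is valid in May, giving May 9, 2144.
Going back 600 days from May 9, 2144:
Going back 9 days from May 9, 2144 reaches the end of the previous month; 600 − 9 = 591 left.
April 2144 has 30 days: 591 − 30 = 561 left.
March 2144 has 31 days: 561 − 31 = 530 left.
February 2144 has 29 days (2144 is a leap year): 530 − 29 = 501 left.
January 2144 has 31 days: 501 − 31 = 470 left.
December 2143 has 31 days: 470 − 31 = 439 left.
November 2143 has 30 days: 439 − 30 = 409 left.
October 2143 has 31 days: 409 − 31 = 378 left.
September 2143 has 30 days: 378 − 30 = 348 left.
August 2143 has 31 days: 348 − 31 = 317 left.
July 2143 has 31 days: 317 − 31 = 286 left.
June 2143 has 30 days: 286 − 30 = 256 left.
May 2143 has 31 days: 256 − 31 = 225 left.
April 2143 has 30 days: 225 − 30 = 195 left.
March 2143 has 31 days: 195 − 31 = 164 left.
February 2143 has 28 days (2143 is not a leap year): 164 − 28 = 136 left.
January 2143 has 31 days: 136 − 31 = 105 left.
December 2142 has 31 days: 105 − 31 = 74 left.
November 2142 has 30 days: 74 − 30 = 44 left.
October 2142 has 31 days: 44 − 31 = 13 left.
September 2142 has 30 days; 30 − 13 = 17 → September 17, 2142.

September 17, 2142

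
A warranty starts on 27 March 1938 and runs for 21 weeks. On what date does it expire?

August 21, 1938

Adding 21 weeks = 147 days from March 27, 1938.
March has 31 days, so 31 − 27 = 4 days remain after March 27, 1938; 147 − 4 = 143 left.
April 1938 has 30 days: 143 − 30 = 113 left.
May 1938 has 31 days: 113 − 31 = 82 left.
June 1938 has 30 days: 82 − 30 = 52 left.
July 1938 has 31 days: 52 − 31 = 21 left.
21 days into August 1938 → August 21, 1938.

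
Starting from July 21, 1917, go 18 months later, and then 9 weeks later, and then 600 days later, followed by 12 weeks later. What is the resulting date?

February 6, 1921

Advancing 18 months from July 21, 1917:
month 7 + 18 = 25, which is month 1 of year 1919 → January 1919.
Day 21 is valid in January, giving January 21, 1919.
Advancing 9 weeks (= 63 days) from January 21, 1919:
January has 31 days, so 31 − 21 = 10 days remain after January 21, 1919; 63 − 10 = 53 left.
February 1919 has 28 days (1919 is not a leap year): 53 − 28 = 25 left.
25 days into March 1919 → March 25, 1919.
Counting forward 600 days from March 25, 1919:
March has 31 days, so 31 − 25 = 6 days remain after March 25, 1919; 600 − 6 = 594 left.
April 1919 has 30 days: 594 − 30 = 564 left.
May 1919 has 31 days: 564 − 31 = 533 left.
June 1919 has 30 days: 533 − 30 = 503 left.
July 1919 has 31 days: 503 − 31 = 472 left.
August 1919 has 31 days: 472 − 31 = 441 left.
September 1919 has 30 days: 441 − 30 = 411 left.
October 1919 has 31 days: 411 − 31 = 380 left.
November 1919 has 30 days: 380 − 30 = 350 left.
December 1919 has 31 days: 350 − 31 = 319 left.
January 1920 has 31 days: 319 − 31 = 288 left.
February 1920 has 29 days (1920 is a leap year): 288 − 29 = 259 left.
March 1920 has 31 days: 259 − 31 = 228 left.
April 1920 has 30 days: 228 − 30 = 198 left.
May 1920 has 31 days: 198 − 31 = 167 left.
June 1920 has 30 days: 167 − 30 = 137 left.
July 1920 has 31 days: 137 − 31 = 106 left.
August 1920 has 31 days: 106 − 31 = 75 left.
September 1920 has 30 days: 75 − 30 = 45 left.
October 1920 has 31 days: 45 − 31 = 14 left.
14 days into November 1920 → November 14, 1920.
Advancing 12 weeks (= 84 days) from November 14, 1920:
November has 30 days, so 30 − 14 = 16 days remain after November 14, 1920; 84 − 16 = 68 left.
December 1920 has 31 days: 68 − 31 = 37 left.
January 1921 has 31 days: 37 − 31 = 6 left.
6 days into February 1921 → February 6, 1921.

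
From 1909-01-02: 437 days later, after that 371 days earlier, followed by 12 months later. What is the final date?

Adding 437 days from January 2, 1909:
January has 31 days, so 31 − 2 = 29 days remain after January 2, 1909; 437 − 29 = 408 left.
February 1909 has 28 days (1909 is not a leap year): 408 − 28 = 380 left.
March 1909 has 31 days: 380 − 31 = 349 left.
April 1909 has 30 days: 349 − 30 = 319 left.
May 1909 has 31 days: 319 − 31 = 288 left.
June 1909 has 30 days: 288 − 30 = 258 left.
July 1909 has 31 days: 258 − 31 = 227 left.
August 1909 has 31 days: 227 − 31 = 196 left.
September 1909 has 30 days: 196 − 30 = 166 left.
October 1909 has 31 days: 166 − 31 = 135 left.
November 1909 has 30 days: 135 − 30 = 105 left.
December 1909 has 31 days: 105 − 31 = 74 left.
January 1910 has 31 days: 74 − 31 = 43 left.
February 1910 has 28 days (1910 is not a leap year): 43 − 28 = 15 left.
15 days into March 1910 → March 15, 1910.
Subtracting 371 days from March 15, 1910:
Going back 15 days from March 15, 1910 reaches the end of the previous month; 371 − 15 = 356 left.
February 1910 has 28 days (1910 is not a leap year): 356 − 28 = 328 left.
January 1910 has 31 days: 328 − 31 = 297 left.
December 1909 has 31 days: 297 − 31 = 266 left.
November 1909 has 30 days: 266 − 30 = 236 left.
October 1909 has 31 days: 236 − 31 = 205 left.
September 1909 has 30 days: 205 − 30 = 175 left.
August 1909 has 31 days: 175 − 31 = 144 left.
July 1909 has 31 days: 144 − 31 = 113 left.
June 1909 has 30 days: 113 − 30 = 83 left.
May 1909 has 31 days: 83 − 31 = 52 left.
April 1909 has 30 days: 52 − 30 = 22 left.
March 1909 has 31 days; 31 − 22 = 9 → March 9, 1909.
Adding 12 months from March 9, 1909:
month 3 + 12 = 15, which is month 3 of year 1910 → March 1910.
Day 9 is valid in March, giving March 9, 1910.

March 9, 1910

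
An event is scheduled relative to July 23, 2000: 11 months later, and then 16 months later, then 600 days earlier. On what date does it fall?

March 2, 2001

Adding 11 months from July 23, 2000:
month 7 + 11 = 18, which is month 6 of year 2001 → June 2001.
Day 23 is valid in June, giving June 23, 2001.
Counting forward 16 months from June 23, 2001:
month 6 + 16 = 22, which is month 10 of year 2002 → October 2002.
Day 23 is valid in October, giving October 23, 2002.
Subtracting 600 days from October 23, 2002:
Going back 23 days from October 23, 2002 reaches the end of the previous month; 600 − 23 = 577 left.
September 2002 has 30 days: 577 − 30 = 547 left.
August 2002 has 31 days: 547 − 31 = 516 left.
July 2002 has 31 days: 516 − 31 = 485 left.
June 2002 has 30 days: 485 − 30 = 455 left.
May 2002 has 31 days: 455 − 31 = 424 left.
April 2002 has 30 days: 424 − 30 = 394 left.
March 2002 has 31 days: 394 − 31 = 363 left.
February 2002 has 28 days (2002 is not a leap year): 363 − 28 = 335 left.
January 2002 has 31 days: 335 − 31 = 304 left.
December 2001 has 31 days: 304 − 31 = 273 left.
November 2001 has 30 days: 273 − 30 = 243 left.
October 2001 has 31 days: 243 − 31 = 212 left.
September 2001 has 30 days: 212 − 30 = 182 left.
August 2001 has 31 days: 182 − 31 = 151 left.
July 2001 has 31 days: 151 − 31 = 120 left.
June 2001 has 30 days: 120 − 30 = 90 left.
May 2001 has 31 days: 90 − 31 = 59 left.
April 2001 has 30 days: 59 − 30 = 29 left.
March 2001 has 31 days; 31 − 29 = 2 → March 2, 2001.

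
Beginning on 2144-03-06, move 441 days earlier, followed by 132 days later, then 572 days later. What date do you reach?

November 24, 2144

Subtracting 441 days from March 6, 2144:
Going back 6 days from March 6, 2144 reaches the end of the previous month; 441 − 6 = 435 left.
February 2144 has 29 days (2144 is a leap year): 435 − 29 = 406 left.
January 2144 has 31 days: 406 − 31 = 375 left.
December 2143 has 31 days: 375 − 31 = 344 left.
November 2143 has 30 days: 344 − 30 = 314 left.
October 2143 has 31 days: 314 − 31 = 283 left.
September 2143 has 30 days: 283 − 30 = 253 left.
August 2143 has 31 days: 253 − 31 = 222 left.
July 2143 has 31 days: 222 − 31 = 191 left.
June 2143 has 30 days: 191 − 30 = 161 left.
May 2143 has 31 days: 161 − 31 = 130 left.
April 2143 has 30 days: 130 − 30 = 100 left.
March 2143 has 31 days: 100 − 31 = 69 left.
February 2143 has 28 days (2143 is not a leap year): 69 − 28 = 41 left.
January 2143 has 31 days: 41 − 31 = 10 left.
December 2142 has 31 days; 31 − 10 = 21 → December 21, 2142.
Advancing 132 days from December 21, 2142:
December has 31 days, so 31 − 21 = 10 days remain after December 21, 2142; 132 − 10 = 122 left.
January 2143 has 31 days: 122 − 31 = 91 left.
February 2143 has 28 days (2143 is not a leap year): 91 − 28 = 63 left.
March 2143 has 31 days: 63 − 31 = 32 left.
April 2143 has 30 days: 32 − 30 = 2 left.
2 days into May 2143 → May 2, 2143.
Advancing 572 days from May 2, 2143:
May has 31 days, so 31 − 2 = 29 days remain after May 2, 2143; 572 − 29 = 543 left.
June 2143 has 30 days: 543 − 30 = 513 left.
July 2143 has 31 days: 513 − 31 = 482 left.
August 2143 has 31 days: 482 − 31 = 451 left.
September 2143 has 30 days: 451 − 30 = 421 left.
October 2143 has 31 days: 421 − 31 = 390 left.
November 2143 has 30 days: 390 − 30 = 360 left.
December 2143 has 31 days: 360 − 31 = 329 left.
January 2144 has 31 days: 329 − 31 = 298 left.
February 2144 has 29 days (2144 is a leap year): 298 − 29 = 269 left.
March 2144 has 31 days: 269 − 31 = 238 left.
April 2144 has 30 days: 238 − 30 = 208 left.
May 2144 has 31 days: 208 − 31 = 177 left.
June 2144 has 30 days: 177 − 30 = 147 left.
July 2144 has 31 days: 147 − 31 = 116 left.
August 2144 has 31 days: 116 − 31 = 85 left.
September 2144 has 30 days: 85 − 30 = 55 left.
October 2144 has 31 days: 55 − 31 = 24 left.
24 days into November 2144 → November 24, 2144.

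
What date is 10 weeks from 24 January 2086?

April 4, 2086

Counting forward 10 weeks = 70 days from January 24, 2086.
January has 31 days, so 31 − 24 = 7 days remain after January 24, 2086; 70 − 7 = 63 left.
February 2086 has 28 days (2086 is not a leap year): 63 − 28 = 35 left.
March 2086 has 31 days: 35 − 31 = 4 left.
4 days into April 2086 → April 4, 2086.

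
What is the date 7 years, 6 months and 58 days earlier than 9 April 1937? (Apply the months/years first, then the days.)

August 12, 1929

Going back 7 years, 6 months and 58 days from April 9, 1937: first the month/year part, then the days.
-7 years → 1930; month 4 − 6 = -2, which is month 10 of year 1929 → October 1929.
Day 9 is valid in October, giving October 9, 1929.
Now subtract 58 days from October 9, 1929.
Going back 9 days from October 9, 1929 reaches the end of the previous month; 58 − 9 = 49 left.
September 1929 has 30 days: 49 − 30 = 19 left.
August 1929 has 31 days; 31 − 19 = 12 → August 12, 1929.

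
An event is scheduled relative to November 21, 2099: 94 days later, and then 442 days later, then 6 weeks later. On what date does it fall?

Counting forward 94 days from November 21, 2099:
November has 30 days, so 30 − 21 = 9 days remain after November 21, 2099; 94 − 9 = 85 left.
December 2099 has 31 days: 85 − 31 = 54 left.
January 2100 has 31 days: 54 − 31 = 23 left.
23 days into February 2100 → February 23, 2100.
Advancing 442 days from February 23, 2100:
February has 28 days, so 28 − 23 = 5 days remain after February 23, 2100; 442 − 5 = 437 left.
March 2100 has 31 days: 437 − 31 = 406 left.
April 2100 has 30 days: 406 − 30 = 376 left.
May 2100 has 31 days: 376 − 31 = 345 left.
June 2100 has 30 days: 345 − 30 = 315 left.
July 2100 has 31 days: 315 − 31 = 284 left.
August 2100 has 31 days: 284 − 31 = 253 left.
September 2100 has 30 days: 253 − 30 = 223 left.
October 2100 has 31 days: 223 − 31 = 192 left.
November 2100 has 30 days: 192 − 30 = 162 left.
December 2100 has 31 days: 162 − 31 = 131 left.
January 2101 has 31 days: 131 − 31 = 100 left.
February 2101 has 28 days (2101 is not a leap year): 100 − 28 = 72 left.
March 2101 has 31 days: 72 − 31 = 41 left.
April 2101 has 30 days: 41 − 30 = 11 left.
11 days into May 2101 → May 11, 2101.
Counting forward 6 weeks (= 42 days) from May 11, 2101:
May has 31 days, so 31 − 11 = 20 days remain after May 11, 2101; 42 − 20 = 22 left.
22 days into June 2101 → June 22, 2101.

June 22, 2101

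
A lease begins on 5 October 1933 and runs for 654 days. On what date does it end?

Counting forward 654 days from October 5, 1933.
October has 31 days, so 31 − 5 = 26 days remain after October 5, 1933; 654 − 26 = 628 left.
November 1933 has 30 days: 628 − 30 = 598 left.
December 1933 has 31 days: 598 − 31 = 567 left.
January 1934 has 31 days: 567 − 31 = 536 left.
February 1934 has 28 days (1934 is not a leap year): 536 − 28 = 508 left.
March 1934 has 31 days: 508 − 31 = 477 left.
April 1934 has 30 days: 477 − 30 = 447 left.
May 1934 has 31 days: 447 − 31 = 416 left.
June 1934 has 30 days: 416 − 30 = 386 left.
July 1934 has 31 days: 386 − 31 = 355 left.
August 1934 has 31 days: 355 − 31 = 324 left.
September 1934 has 30 days: 324 − 30 = 294 left.
October 1934 has 31 days: 294 − 31 = 263 left.
November 1934 has 30 days: 263 − 30 = 233 left.
December 1934 has 31 days: 233 − 31 = 202 left.
January 1935 has 31 days: 202 − 31 = 171 left.
February 1935 has 28 days (1935 is not a leap year): 171 − 28 = 143 left.
March 1935 has 31 days: 143 − 31 = 112 left.
April 1935 has 30 days: 112 − 30 = 82 left.
May 1935 has 31 days: 82 − 31 = 51 left.
June 1935 has 30 days: 51 − 30 = 21 left.
21 days into July 1935 → July 21, 1935.

July 21, 1935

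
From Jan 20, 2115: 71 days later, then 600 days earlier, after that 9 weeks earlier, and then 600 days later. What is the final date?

January 28, 2115

Counting forward 71 days from January 20, 2115:
January has 31 days, so 31 − 20 = 11 days remain after January 20, 2115; 71 − 11 = 60 left.
February 2115 has 28 days (2115 is not a leap year): 60 − 28 = 32 left.
March 2115 has 31 days: 32 − 31 = 1 left.
1 day into April 2115 → April 1, 2115.
Subtracting 600 days from April 1, 2115:
Going back 1 day from April 1, 2115 reaches the end of the previous month; 600 − 1 = 599 left.
March 2115 has 31 days: 599 − 31 = 568 left.
February 2115 has 28 days (2115 is not a leap year): 568 − 28 = 540 left.
January 2115 has 31 days: 540 − 31 = 509 left.
December 2114 has 31 days: 509 − 31 = 478 left.
November 2114 has 30 days: 478 − 30 = 448 left.
October 2114 has 31 days: 448 − 31 = 417 left.
September 2114 has 30 days: 417 − 30 = 387 left.
August 2114 has 31 days: 387 − 31 = 356 left.
July 2114 has 31 days: 356 − 31 = 325 left.
June 2114 has 30 days: 325 − 30 = 295 left.
May 2114 has 31 days: 295 − 31 = 264 left.
April 2114 has 30 days: 264 − 30 = 234 left.
March 2114 has 31 days: 234 − 31 = 203 left.
February 2114 has 28 days (2114 is not a leap year): 203 − 28 = 175 left.
January 2114 has 31 days: 175 − 31 = 144 left.
December 2113 has 31 days: 144 − 31 = 113 left.
November 2113 has 30 days: 113 − 30 = 83 left.
October 2113 has 31 days: 83 − 31 = 52 left.
September 2113 has 30 days: 52 − 30 = 22 left.
August 2113 has 31 days; 31 − 22 = 9 → August 9, 2113.
Subtracting 9 weeks (= 63 days) from August 9, 2113:
Going back 9 days from August 9, 2113 reaches the end of the previous month; 63 − 9 = 54 left.
July 2113 has 31 days: 54 − 31 = 23 left.
June 2113 has 30 days; 30 − 23 = 7 → June 7, 2113.
Advancing 600 days from June 7, 2113:
June has 30 days, so 30 − 7 = 23 days remain after June 7, 2113; 600 − 23 = 577 left.
July 2113 has 31 days: 577 − 31 = 546 left.
August 2113 has 31 days: 546 − 31 = 515 left.
September 2113 has 30 days: 515 − 30 = 485 left.
October 2113 has 31 days: 485 − 31 = 454 left.
November 2113 has 30 days: 454 − 30 = 424 left.
December 2113 has 31 days: 424 − 31 = 393 left.
January 2114 has 31 days: 393 − 31 = 362 left.
February 2114 has 28 days (2114 is not a leap year): 362 − 28 = 334 left.
March 2114 has 31 days: 334 − 31 = 303 left.
April 2114 has 30 days: 303 − 30 = 273 left.
May 2114 has 31 days: 273 − 31 = 242 left.
June 2114 has 30 days: 242 − 30 = 212 left.
July 2114 has 31 days: 212 − 31 = 181 left.
August 2114 has 31 days: 181 − 31 = 150 left.
September 2114 has 30 days: 150 − 30 = 120 left.
October 2114 has 31 days: 120 − 31 = 89 left.
November 2114 has 30 days: 89 − 30 = 59 left.
December 2114 has 31 days: 59 − 31 = 28 left.
28 days into January 2115 → January 28, 2115.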